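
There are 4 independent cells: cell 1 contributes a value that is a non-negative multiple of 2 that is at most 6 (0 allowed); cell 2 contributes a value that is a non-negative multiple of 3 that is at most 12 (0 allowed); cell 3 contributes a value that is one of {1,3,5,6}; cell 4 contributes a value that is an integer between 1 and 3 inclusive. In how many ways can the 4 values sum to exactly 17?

15

The generating function for the choices is (1 + z² + z⁴ + z⁶)·(1 + z³ + z⁶ + z⁹ + z¹²)·(z + z³ + z⁵ + z⁶)·(z + z² + z³); the count is [z¹⁷].
(1 + z² + z⁴ + z⁶) has coefficients 1,0,1,0,1,0,1 for degrees 0…6.
(1 + z³ + z⁶ + z⁹ + z¹²) has coefficients 1,0,0,1,0,0,1,0,0,1,0,0,1,0,0,0,0,0 for degrees 0…17.
Multiplying by (z + z³ + z⁵ + z⁶) gives running coefficients 0,1,0,1,1,1,2,1,1,2,1,1,2,1,1,2,0,1 for degrees 0…17.
Finally multiplying by (z + z² + z³), the product of all factors after the first has coefficients 0,0,1,1,2,2,3,4,4,4,4,4,4,4,4,4,4,3 for degrees 0…17.
[z¹⁷] = 1·3 + 1·4 + 1·4 + 1·4 = 15.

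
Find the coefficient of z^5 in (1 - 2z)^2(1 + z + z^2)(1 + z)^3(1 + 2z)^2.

(1 - 2z)^2 has coefficients 1,-4,4 for degrees 0…2.
(1 + z + z^2) has coefficients 1,1,1,0,0,0 for degrees 0…5.
Multiplying by (1 + z)^3 gives running coefficients 1,4,7,7,4,1 for degrees 0…5.
Finally multiplying by (1 + 2z)^2, the product of all factors after the first has coefficients 1,8,27,51,60,45 for degrees 0…5.
[z^5] = 1·45 − 4·60 + 4·51 = 9.

9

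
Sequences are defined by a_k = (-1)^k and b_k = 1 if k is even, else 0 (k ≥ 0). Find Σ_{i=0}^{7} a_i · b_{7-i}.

-4

This is [x^7] in the product of the two ordinary generating functions.
Σ = 1·0 − 1·1 + 1·0 − 1·1 + 1·0 − 1·1 + 1·0 − 1·1 = -4.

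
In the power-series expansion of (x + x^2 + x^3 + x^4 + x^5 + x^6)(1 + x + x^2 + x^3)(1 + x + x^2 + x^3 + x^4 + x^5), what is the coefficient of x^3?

(x + x^2 + x^3 + x^4 + x^5 + x^6) has coefficients 0,1,1,1 for degrees 0…3.
(1 + x + x^2 + x^3) has coefficients 1,1,1,1 for degrees 0…3.
Finally multiplying by (1 + x + x^2 + x^3 + x^4 + x^5), the product of all factors after the first has coefficients 1,2,3,4 for degrees 0…3.
[x^3] = 1·3 + 1·2 + 1·1 = 6.

6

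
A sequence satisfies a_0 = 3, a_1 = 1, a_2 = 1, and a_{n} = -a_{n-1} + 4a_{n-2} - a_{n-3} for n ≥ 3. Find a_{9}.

The ordinary generating function has denominator 1 + z - 4z^2 + z^3.
Iterating the recurrence: a_0,…,a_{9} = 3, 1, 1, 0, 3, -4, 16, -35, 103, -259.

-259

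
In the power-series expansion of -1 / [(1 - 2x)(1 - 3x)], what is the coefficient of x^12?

The denominator gives the recurrence a_n = 5a_(n−1) − 6a_(n−2) for n ≥ 2; the numerator fixes a_0 = -1, a_1 = -5.
Iterating: -1, -5, -19, -65, -211, -665, -2059, -6305, -19171, -58025, -175099, -527345, -1586131, so a_12 = -1586131.

-1586131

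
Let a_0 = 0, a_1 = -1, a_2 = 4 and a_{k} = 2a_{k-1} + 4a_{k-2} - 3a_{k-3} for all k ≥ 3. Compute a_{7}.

575

The ordinary generating function has denominator 1 - 2t - 4t^2 + 3t^3.
Iterating the recurrence: a_0,…,a_{7} = 0, -1, 4, 4, 27, 58, 212, 575.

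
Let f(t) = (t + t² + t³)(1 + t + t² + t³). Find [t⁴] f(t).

(t + t² + t³) has coefficients 0,1,1,1 for degrees 0…3.
(1 + t + t² + t³) has coefficients 1,1,1,1,0 for degrees 0…4.
[t⁴] = 1·1 + 1·1 + 1·1 = 3.

3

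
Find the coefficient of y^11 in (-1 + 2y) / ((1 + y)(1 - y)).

2

The denominator gives the recurrence a_n = a_(n−2) for n ≥ 2; the numerator fixes a_0 = -1, a_1 = 2.
Iterating: -1, 2, -1, 2, -1, 2, -1, 2, -1, 2, -1, 2, so a_11 = 2.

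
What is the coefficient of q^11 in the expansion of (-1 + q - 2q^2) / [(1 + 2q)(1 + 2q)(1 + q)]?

The denominator gives the recurrence a_n = −5a_(n−1) − 8a_(n−2) − 4a_(n−3) for n ≥ 3; the numerator fixes a_0 = -1, a_1 = 6, a_2 = -24.
Iterating: -1, 6, -24, 76, -212, 548, -1348, 3204, -7428, 16900, -37892, 83972, so a_11 = 83972.

83972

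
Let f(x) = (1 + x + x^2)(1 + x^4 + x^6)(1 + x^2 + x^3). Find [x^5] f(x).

(1 + x + x^2) has coefficients 1,1,1 for degrees 0…2.
(1 + x^4 + x^6) has coefficients 1,0,0,0,1,0 for degrees 0…5.
Finally multiplying by (1 + x^2 + x^3), the product of all factors after the first has coefficients 1,0,1,1,1,0 for degrees 0…5.
[x^5] = 1·0 + 1·1 + 1·1 = 2.

2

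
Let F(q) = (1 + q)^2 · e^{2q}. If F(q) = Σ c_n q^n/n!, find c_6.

928

The EGF product rule gives c_6 = Σ_{k_1+k_2=6} C(6; k_1,k_2) · ∏ g_i(k_i), where (1+q)^2 gives the falling factorial (2)_k; e^{2q} gives (2)^k.
g_1(k) for k = 0…6: 1, 2, 2, 0, 0, 0, 0.
g_2(k) for k = 0…6: 1, 2, 4, 8, 16, 32, 64.
c_6 = Σ_k C(6,k)·g_1(k)·g_2(6−k) = 1·1·64 + 6·2·32 + 15·2·16 = 64 + 384 + 480 = 928.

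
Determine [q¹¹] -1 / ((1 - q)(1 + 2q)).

1365

The denominator gives the recurrence a_n = −a_(n−1) + 2a_(n−2) for n ≥ 2; the numerator fixes a_0 = -1, a_1 = 1.
Iterating: -1, 1, -3, 5, -11, 21, -43, 85, -171, 341, -683, 1365, so a_11 = 1365.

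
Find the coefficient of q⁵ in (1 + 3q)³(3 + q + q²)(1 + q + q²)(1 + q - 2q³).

(1 + 3q)³ has coefficients 1,9,27,27 for degrees 0…3.
(3 + q + q²) has coefficients 3,1,1,0,0,0 for degrees 0…5.
Multiplying by (1 + q + q²) gives running coefficients 3,4,5,2,1,0 for degrees 0…5.
Finally multiplying by (1 + q - 2q³), the product of all factors after the first has coefficients 3,7,9,1,-5,-9 for degrees 0…5.
[q⁵] = 1·(-9) + 9·(-5) + 27·1 + 27·9 = 216.

216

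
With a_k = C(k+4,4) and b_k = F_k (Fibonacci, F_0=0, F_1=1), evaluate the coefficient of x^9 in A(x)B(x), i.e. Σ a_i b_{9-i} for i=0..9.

This is [x^9] in the product of the two ordinary generating functions.
Σ = 1·34 + 5·21 + 15·13 + 35·8 + 70·5 + 126·3 + 210·2 + 330·1 + 495·1 + 715·0 = 2587.

2587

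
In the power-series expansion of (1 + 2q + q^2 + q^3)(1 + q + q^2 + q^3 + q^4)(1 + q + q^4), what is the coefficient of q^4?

(1 + 2q + q^2 + q^3) has coefficients 1,2,1,1 for degrees 0…3.
(1 + q + q^2 + q^3 + q^4) has coefficients 1,1,1,1,1 for degrees 0…4.
Finally multiplying by (1 + q + q^4), the product of all factors after the first has coefficients 1,2,2,2,3 for degrees 0…4.
[q^4] = 1·3 + 2·2 + 1·2 + 1·2 = 11.

11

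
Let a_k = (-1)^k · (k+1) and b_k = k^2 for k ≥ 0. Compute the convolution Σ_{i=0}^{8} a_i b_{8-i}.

20

This is [x^8] in the product of the two ordinary generating functions.
Σ = 1·64 − 2·49 + 3·36 − 4·25 + 5·16 − 6·9 + 7·4 − 8·1 + 9·0 = 20.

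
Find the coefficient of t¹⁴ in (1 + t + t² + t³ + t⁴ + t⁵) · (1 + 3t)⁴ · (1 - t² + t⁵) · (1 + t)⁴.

(1 + t + t² + t³ + t⁴ + t⁵) has coefficients 1,1,1,1,1,1 for degrees 0…5.
(1 + 3t)⁴ has coefficients 1,12,54,108,81,0,0,0,0,0,0,0,0,0,0 for degrees 0…14.
Multiplying by (1 - t² + t⁵) gives running coefficients 1,12,53,96,27,-107,-69,54,108,81,0,0,0,0,0 for degrees 0…14.
Finally multiplying by (1 + t)⁴, the product of all factors after the first has coefficients 1,16,107,384,778,801,102,-660,-491,454,1119,972,432,81,0 for degrees 0…14.
[t¹⁴] = 1·0 + 1·81 + 1·432 + 1·972 + 1·1119 + 1·454 = 3058.

3058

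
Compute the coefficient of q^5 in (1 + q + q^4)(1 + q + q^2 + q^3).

(1 + q + q^4) has coefficients 1,1,0,0,1 for degrees 0…4.
(1 + q + q^2 + q^3) has coefficients 1,1,1,1,0,0 for degrees 0…5.
[q^5] = 1·0 + 1·0 + 1·1 = 1.

1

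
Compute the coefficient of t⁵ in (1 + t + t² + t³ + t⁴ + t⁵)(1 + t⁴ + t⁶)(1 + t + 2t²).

6

(1 + t + t² + t³ + t⁴ + t⁵) has coefficients 1,1,1,1,1,1 for degrees 0…5.
(1 + t⁴ + t⁶) has coefficients 1,0,0,0,1,0 for degrees 0…5.
Finally multiplying by (1 + t + 2t²), the product of all factors after the first has coefficients 1,1,2,0,1,1 for degrees 0…5.
[t⁵] = 1·1 + 1·1 + 1·0 + 1·2 + 1·1 + 1·1 = 6.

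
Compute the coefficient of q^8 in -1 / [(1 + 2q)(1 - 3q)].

-4039

Partial fractions give a closed form: a_n = (-2/5)·(-2)^n + (-3/5)·3^n.
At n = 8: a_8 = -4039.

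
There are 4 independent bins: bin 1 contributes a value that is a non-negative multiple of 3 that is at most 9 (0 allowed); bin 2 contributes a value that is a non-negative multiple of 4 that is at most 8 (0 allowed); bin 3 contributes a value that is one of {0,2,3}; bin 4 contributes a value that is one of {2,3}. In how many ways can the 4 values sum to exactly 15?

5

The generating function for the choices is (1 + y^3 + y^6 + y^9)·(1 + y^4 + y^8)·(1 + y^2 + y^3)·(y^2 + y^3); the count is [y^15].
(1 + y^3 + y^6 + y^9) has coefficients 1,0,0,1,0,0,1,0,0,1 for degrees 0…9.
(1 + y^4 + y^8) has coefficients 1,0,0,0,1,0,0,0,1,0,0,0,0,0,0,0 for degrees 0…15.
Multiplying by (1 + y^2 + y^3) gives running coefficients 1,0,1,1,1,0,1,1,1,0,1,1,0,0,0,0 for degrees 0…15.
Finally multiplying by (y^2 + y^3), the product of all factors after the first has coefficients 0,0,1,1,1,2,2,1,1,2,2,1,1,2,1,0 for degrees 0…15.
[y^15] = 1·0 + 1·1 + 1·2 + 1·2 = 5.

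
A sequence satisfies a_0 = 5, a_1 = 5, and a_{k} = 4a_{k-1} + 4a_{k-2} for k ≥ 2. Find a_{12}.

259502080

The ordinary generating function has denominator 1 - 4y - 4y^2.
Iterating the recurrence: a_0,…,a_{12} = 5, 5, 40, 180, 880, 4240, 20480, 98880, 477440, 2305280, 11130880, 53744640, 259502080.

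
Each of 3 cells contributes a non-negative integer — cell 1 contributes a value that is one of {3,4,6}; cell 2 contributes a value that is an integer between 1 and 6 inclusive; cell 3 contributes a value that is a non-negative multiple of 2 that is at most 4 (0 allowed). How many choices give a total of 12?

6

The generating function for the choices is (x³ + x⁴ + x⁶)·(x + x² + x³ + x⁴ + x⁵ + x⁶)·(1 + x² + x⁴); the count is [x¹²].
(x³ + x⁴ + x⁶) has coefficients 0,0,0,1,1,0,1 for degrees 0…6.
(x + x² + x³ + x⁴ + x⁵ + x⁶) has coefficients 0,1,1,1,1,1,1,0,0,0,0,0,0 for degrees 0…12.
Finally multiplying by (1 + x² + x⁴), the product of all factors after the first has coefficients 0,1,1,2,2,3,3,2,2,1,1,0,0 for degrees 0…12.
[x¹²] = 1·1 + 1·2 + 1·3 = 6.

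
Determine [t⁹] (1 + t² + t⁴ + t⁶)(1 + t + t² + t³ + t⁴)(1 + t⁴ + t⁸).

(1 + t² + t⁴ + t⁶) has coefficients 1,0,1,0,1,0,1 for degrees 0…6.
(1 + t + t² + t³ + t⁴) has coefficients 1,1,1,1,1,0,0,0,0,0 for degrees 0…9.
Finally multiplying by (1 + t⁴ + t⁸), the product of all factors after the first has coefficients 1,1,1,1,2,1,1,1,2,1 for degrees 0…9.
[t⁹] = 1·1 + 1·1 + 1·1 + 1·1 = 4.

4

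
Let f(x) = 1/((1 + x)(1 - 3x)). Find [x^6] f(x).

547

The denominator gives the recurrence a_n = 2a_(n−1) + 3a_(n−2) for n ≥ 2; the numerator fixes a_0 = 1, a_1 = 2.
Iterating: 1, 2, 7, 20, 61, 182, 547, so a_6 = 547.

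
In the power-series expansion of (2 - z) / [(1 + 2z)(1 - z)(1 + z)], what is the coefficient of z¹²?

13652

Partial fractions give a closed form: a_n = (10/3)·(-2)^n + (1/6)·1^n + (-3/2)·(-1)^n.
At n = 12: a_12 = 13652.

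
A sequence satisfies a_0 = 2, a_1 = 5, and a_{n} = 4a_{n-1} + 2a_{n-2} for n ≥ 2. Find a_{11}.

The ordinary generating function has denominator 1 - 4q - 2q^2.
Iterating the recurrence: a_0,…,a_{11} = 2, 5, 24, 106, 472, 2100, 9344, 41576, 184992, 823120, 3662464, 16296096.

16296096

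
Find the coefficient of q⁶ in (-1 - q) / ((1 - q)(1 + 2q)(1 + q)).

-43

The denominator gives the recurrence a_n = −2a_(n−1) + a_(n−2) + 2a_(n−3) for n ≥ 3; the numerator fixes a_0 = -1, a_1 = 1, a_2 = -3.
Iterating: -1, 1, -3, 5, -11, 21, -43, so a_6 = -43.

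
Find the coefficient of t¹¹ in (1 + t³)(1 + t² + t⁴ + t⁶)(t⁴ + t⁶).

(1 + t³) has coefficients 1,0,0,1 for degrees 0…3.
(1 + t² + t⁴ + t⁶) has coefficients 1,0,1,0,1,0,1,0,0,0,0,0 for degrees 0…11.
Finally multiplying by (t⁴ + t⁶), the product of all factors after the first has coefficients 0,0,0,0,1,0,2,0,2,0,2,0 for degrees 0…11.
[t¹¹] = 1·0 + 1·2 = 2.

2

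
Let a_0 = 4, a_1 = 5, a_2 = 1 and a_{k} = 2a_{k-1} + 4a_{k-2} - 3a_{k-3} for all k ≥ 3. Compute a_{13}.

290365

The ordinary generating function has denominator 1 - 2z - 4z^2 + 3z^3.
Iterating the recurrence: a_0,…,a_{13} = 4, 5, 1, 10, 9, 55, 116, 425, 1149, 3650, 10621, 32395, 96324, 290365.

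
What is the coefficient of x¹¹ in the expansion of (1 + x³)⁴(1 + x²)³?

12

(1 + x³)⁴ has coefficients 1,0,0,4,0,0,6,0,0,4,0,0 for degrees 0…11.
(1 + x²)³ has coefficients 1,0,3,0,3,0,1,0,0,0,0,0 for degrees 0…11.
[x¹¹] = 1·0 + 4·0 + 6·0 + 4·3 = 12.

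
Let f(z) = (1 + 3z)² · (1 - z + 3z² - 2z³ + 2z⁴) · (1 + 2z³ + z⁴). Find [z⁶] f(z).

38

(1 + 3z)² has coefficients 1,6,9 for degrees 0…2.
(1 - z + 3z² - 2z³ + 2z⁴) has coefficients 1,-1,3,-2,2,0,0 for degrees 0…6.
Finally multiplying by (1 + 2z³ + z⁴), the product of all factors after the first has coefficients 1,-1,3,0,1,5,-1 for degrees 0…6.
[z⁶] = 1·(-1) + 6·5 + 9·1 = 38.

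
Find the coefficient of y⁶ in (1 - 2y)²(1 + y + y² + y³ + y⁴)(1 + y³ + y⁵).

2

(1 - 2y)² has coefficients 1,-4,4 for degrees 0…2.
(1 + y + y² + y³ + y⁴) has coefficients 1,1,1,1,1,0,0 for degrees 0…6.
Finally multiplying by (1 + y³ + y⁵), the product of all factors after the first has coefficients 1,1,1,2,2,2,2 for degrees 0…6.
[y⁶] = 1·2 − 4·2 + 4·2 = 2.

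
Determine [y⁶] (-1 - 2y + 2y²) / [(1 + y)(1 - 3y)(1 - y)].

-1184

Partial fractions give a closed form: a_n = (3/8)·(-1)^n + (-13/8)·3^n + (1/4)·1^n.
At n = 6: a_6 = -1184.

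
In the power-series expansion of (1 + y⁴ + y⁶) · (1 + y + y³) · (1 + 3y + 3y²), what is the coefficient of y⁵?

(1 + y⁴ + y⁶) has coefficients 1,0,0,0,1,0 for degrees 0…5.
(1 + y + y³) has coefficients 1,1,0,1,0,0 for degrees 0…5.
Finally multiplying by (1 + 3y + 3y²), the product of all factors after the first has coefficients 1,4,6,4,3,3 for degrees 0…5.
[y⁵] = 1·3 + 1·4 = 7.

7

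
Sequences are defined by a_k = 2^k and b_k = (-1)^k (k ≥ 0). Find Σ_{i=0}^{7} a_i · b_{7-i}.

85

This is [x^7] in the product of the two ordinary generating functions.
Σ = 1·(-1) + 2·1 + 4·(-1) + 8·1 + 16·(-1) + 32·1 + 64·(-1) + 128·1 = 85.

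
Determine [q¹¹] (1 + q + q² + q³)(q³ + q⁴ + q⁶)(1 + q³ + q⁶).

(1 + q + q² + q³) has coefficients 1,1,1,1 for degrees 0…3.
(q³ + q⁴ + q⁶) has coefficients 0,0,0,1,1,0,1,0,0,0,0,0 for degrees 0…11.
Finally multiplying by (1 + q³ + q⁶), the product of all factors after the first has coefficients 0,0,0,1,1,0,2,1,0,2,1,0 for degrees 0…11.
[q¹¹] = 1·0 + 1·1 + 1·2 + 1·0 = 3.

3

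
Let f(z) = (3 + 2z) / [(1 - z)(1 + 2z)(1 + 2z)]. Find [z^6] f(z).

The denominator gives the recurrence a_n = −3a_(n−1) + 4a_(n−3) for n ≥ 3; the numerator fixes a_0 = 3, a_1 = -7, a_2 = 21.
Iterating: 3, -7, 21, -51, 125, -291, 669, so a_6 = 669.

669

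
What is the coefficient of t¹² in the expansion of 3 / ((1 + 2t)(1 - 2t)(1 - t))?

16383

Partial fractions give a closed form: a_n = (1)·(-2)^n + (3)·2^n + (-1)·1^n.
At n = 12: a_12 = 16383.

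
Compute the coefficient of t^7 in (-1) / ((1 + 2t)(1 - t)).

Partial fractions give a closed form: a_n = (-2/3)·(-2)^n + (-1/3)·1^n.
At n = 7: a_7 = 85.

85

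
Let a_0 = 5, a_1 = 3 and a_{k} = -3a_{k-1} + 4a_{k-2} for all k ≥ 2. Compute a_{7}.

The ordinary generating function has denominator 1 + 3q - 4q^2.
Iterating the recurrence: a_0,…,a_{7} = 5, 3, 11, -21, 107, -405, 1643, -6549.

-6549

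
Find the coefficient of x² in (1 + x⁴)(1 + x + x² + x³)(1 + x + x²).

(1 + x⁴) has coefficients 1,0,0 for degrees 0…2.
(1 + x + x² + x³) has coefficients 1,1,1 for degrees 0…2.
Finally multiplying by (1 + x + x²), the product of all factors after the first has coefficients 1,2,3 for degrees 0…2.
[x²] = 1·3 = 3.

3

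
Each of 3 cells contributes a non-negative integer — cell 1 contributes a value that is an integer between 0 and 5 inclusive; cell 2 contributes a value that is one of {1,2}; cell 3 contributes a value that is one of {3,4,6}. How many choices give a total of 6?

4

The generating function for the choices is (1 + z + z^2 + z^3 + z^4 + z^5)·(z + z^2)·(z^3 + z^4 + z^6); the count is [z^6].
(1 + z + z^2 + z^3 + z^4 + z^5) has coefficients 1,1,1,1,1,1 for degrees 0…5.
(z + z^2) has coefficients 0,1,1,0,0,0,0 for degrees 0…6.
Finally multiplying by (z^3 + z^4 + z^6), the product of all factors after the first has coefficients 0,0,0,0,1,2,1 for degrees 0…6.
[z^6] = 1·1 + 1·2 + 1·1 + 1·0 + 1·0 + 1·0 = 4.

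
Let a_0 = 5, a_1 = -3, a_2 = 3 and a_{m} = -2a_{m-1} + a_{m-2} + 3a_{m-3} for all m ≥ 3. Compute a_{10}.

-942

The ordinary generating function has denominator 1 + 2t - t^2 - 3t^3.
Iterating the recurrence: a_0,…,a_{10} = 5, -3, 3, 6, -18, 51, -102, 201, -351, 597, -942.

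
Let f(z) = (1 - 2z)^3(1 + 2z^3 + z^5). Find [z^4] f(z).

-12

(1 - 2z)^3 has coefficients 1,-6,12,-8 for degrees 0…3.
(1 + 2z^3 + z^5) has coefficients 1,0,0,2,0 for degrees 0…4.
[z^4] = 1·0 − 6·2 + 12·0 − 8·0 = -12.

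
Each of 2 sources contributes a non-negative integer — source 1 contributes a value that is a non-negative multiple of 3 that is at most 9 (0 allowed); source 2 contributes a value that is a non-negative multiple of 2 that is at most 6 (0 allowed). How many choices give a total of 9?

The generating function for the choices is (1 + z^3 + z^6 + z^9)·(1 + z^2 + z^4 + z^6); the count is [z^9].
(1 + z^3 + z^6 + z^9) has coefficients 1,0,0,1,0,0,1,0,0,1 for degrees 0…9.
(1 + z^2 + z^4 + z^6) has coefficients 1,0,1,0,1,0,1,0,0,0 for degrees 0…9.
[z^9] = 1·0 + 1·1 + 1·0 + 1·1 = 2.

2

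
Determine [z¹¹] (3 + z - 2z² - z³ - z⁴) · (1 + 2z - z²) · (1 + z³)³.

(3 + z - 2z² - z³ - z⁴) has coefficients 3,1,-2,-1,-1 for degrees 0…4.
(1 + 2z - z²) has coefficients 1,2,-1,0,0,0,0,0,0,0,0,0 for degrees 0…11.
Finally multiplying by (1 + z³)³, the product of all factors after the first has coefficients 1,2,-1,3,6,-3,3,6,-3,1,2,-1 for degrees 0…11.
[z¹¹] = 3·(-1) + 1·2 − 2·1 − 1·(-3) − 1·6 = -6.

-6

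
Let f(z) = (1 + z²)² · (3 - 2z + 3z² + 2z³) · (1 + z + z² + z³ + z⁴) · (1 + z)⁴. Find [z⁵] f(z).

173

(1 + z²)² has coefficients 1,0,2,0,1 for degrees 0…4.
(3 - 2z + 3z² + 2z³) has coefficients 3,-2,3,2,0,0 for degrees 0…5.
Multiplying by (1 + z + z² + z³ + z⁴) gives running coefficients 3,1,4,6,6,3 for degrees 0…5.
Finally multiplying by (1 + z)⁴, the product of all factors after the first has coefficients 3,13,26,40,61,80 for degrees 0…5.
[z⁵] = 1·80 + 2·40 + 1·13 = 173.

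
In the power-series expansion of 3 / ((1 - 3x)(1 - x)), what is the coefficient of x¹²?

Partial fractions give a closed form: a_n = (9/2)·3^n + (-3/2)·1^n.
At n = 12: a_12 = 2391483.

2391483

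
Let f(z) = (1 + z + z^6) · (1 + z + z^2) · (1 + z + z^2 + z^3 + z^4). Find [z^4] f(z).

6

(1 + z + z^6) has coefficients 1,1,0,0,0 for degrees 0…4.
(1 + z + z^2) has coefficients 1,1,1,0,0 for degrees 0…4.
Finally multiplying by (1 + z + z^2 + z^3 + z^4), the product of all factors after the first has coefficients 1,2,3,3,3 for degrees 0…4.
[z^4] = 1·3 + 1·3 = 6.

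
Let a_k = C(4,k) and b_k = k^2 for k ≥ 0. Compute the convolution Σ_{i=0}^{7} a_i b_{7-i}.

416

This is [x^7] in the product of the two ordinary generating functions.
Σ = 1·49 + 4·36 + 6·25 + 4·16 + 1·9 + 0·4 + 0·1 + 0·0 = 416.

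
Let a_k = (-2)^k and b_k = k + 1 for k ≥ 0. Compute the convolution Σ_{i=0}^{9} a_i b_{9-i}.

-224

Write out a_i and b_{9-i} for i = 0,…,9 and sum the products.
Σ = 1·10 − 2·9 + 4·8 − 8·7 + 16·6 − 32·5 + 64·4 − 128·3 + 256·2 − 512·1 = -224.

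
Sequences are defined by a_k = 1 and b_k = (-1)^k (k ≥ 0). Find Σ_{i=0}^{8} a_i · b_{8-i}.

The convolution is the x^8 coefficient of A(x)B(x).
Σ = 1·1 + 1·(-1) + 1·1 + 1·(-1) + 1·1 + 1·(-1) + 1·1 + 1·(-1) + 1·1 = 1.

1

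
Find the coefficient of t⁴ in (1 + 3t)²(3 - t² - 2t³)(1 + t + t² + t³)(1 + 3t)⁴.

(1 + 3t)² has coefficients 1,6,9 for degrees 0…2.
(3 - t² - 2t³) has coefficients 3,0,-1,-2,0 for degrees 0…4.
Multiplying by (1 + t + t² + t³) gives running coefficients 3,3,2,0,-3 for degrees 0…4.
Finally multiplying by (1 + 3t)⁴, the product of all factors after the first has coefficients 3,39,200,510,672 for degrees 0…4.
[t⁴] = 1·672 + 6·510 + 9·200 = 5532.

5532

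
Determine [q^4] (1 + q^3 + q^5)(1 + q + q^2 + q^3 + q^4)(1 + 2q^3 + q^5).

4

(1 + q^3 + q^5) has coefficients 1,0,0,1,0 for degrees 0…4.
(1 + q + q^2 + q^3 + q^4) has coefficients 1,1,1,1,1 for degrees 0…4.
Finally multiplying by (1 + 2q^3 + q^5), the product of all factors after the first has coefficients 1,1,1,3,3 for degrees 0…4.
[q^4] = 1·3 + 1·1 = 4.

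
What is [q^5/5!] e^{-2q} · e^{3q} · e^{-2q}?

-1

The EGF product rule gives c_5 = Σ_{k_1+k_2+k_3=5} C(5; k_1,k_2,k_3) · ∏ g_i(k_i), where e^{-2q} gives (-2)^k; e^{3q} gives (3)^k; e^{-2q} gives (-2)^k.
g_1(k) for k = 0…5: 1, -2, 4, -8, 16, -32.
g_2(k) for k = 0…5: 1, 3, 9, 27, 81, 243.
g_3(k) for k = 0…5: 1, -2, 4, -8, 16, -32.
First combine the last two factors: h(k) = Σ_j C(k,j)·g_2(j)·g_3(k−j) for k = 0…5: 1, 1, 1, 1, 1, 1.
c_5 = Σ_k C(5,k)·g_1(k)·h(5−k) = 1·1·1 + 5·(-2)·1 + 10·4·1 + 10·(-8)·1 + 5·16·1 + 1·(-32)·1 = 1 − 10 + 40 − 80 + 80 − 32 = -1.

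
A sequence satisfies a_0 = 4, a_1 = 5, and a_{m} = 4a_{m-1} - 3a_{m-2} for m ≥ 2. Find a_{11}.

88577

The ordinary generating function has denominator 1 - 4t + 3t^2.
Iterating the recurrence: a_0,…,a_{11} = 4, 5, 8, 17, 44, 125, 368, 1097, 3284, 9845, 29528, 88577.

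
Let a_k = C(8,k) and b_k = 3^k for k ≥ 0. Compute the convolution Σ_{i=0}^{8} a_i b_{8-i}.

65536

This is [x^8] in the product of the two ordinary generating functions.
Σ = 1·6561 + 8·2187 + 28·729 + 56·243 + 70·81 + 56·27 + 28·9 + 8·3 + 1·1 = 65536.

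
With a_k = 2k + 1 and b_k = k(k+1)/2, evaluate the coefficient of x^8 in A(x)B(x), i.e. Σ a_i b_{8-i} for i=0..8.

This is [x^8] in the product of the two ordinary generating functions.
Σ = 1·36 + 3·28 + 5·21 + 7·15 + 9·10 + 11·6 + 13·3 + 15·1 + 17·0 = 540.

540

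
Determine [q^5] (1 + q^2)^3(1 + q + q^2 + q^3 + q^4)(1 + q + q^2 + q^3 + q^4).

(1 + q^2)^3 has coefficients 1,0,3,0,3,0 for degrees 0…5.
(1 + q + q^2 + q^3 + q^4) has coefficients 1,1,1,1,1,0 for degrees 0…5.
Finally multiplying by (1 + q + q^2 + q^3 + q^4), the product of all factors after the first has coefficients 1,2,3,4,5,4 for degrees 0…5.
[q^5] = 1·4 + 3·4 + 3·2 = 22.

22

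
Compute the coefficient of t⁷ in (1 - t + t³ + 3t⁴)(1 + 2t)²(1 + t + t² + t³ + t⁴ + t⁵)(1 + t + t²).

(1 - t + t³ + 3t⁴) has coefficients 1,-1,0,1,3 for degrees 0…4.
(1 + 2t)² has coefficients 1,4,4,0,0,0,0,0 for degrees 0…7.
Multiplying by (1 + t + t² + t³ + t⁴ + t⁵) gives running coefficients 1,5,9,9,9,9,8,4 for degrees 0…7.
Finally multiplying by (1 + t + t²), the product of all factors after the first has coefficients 1,6,15,23,27,27,26,21 for degrees 0…7.
[t⁷] = 1·21 − 1·26 + 1·27 + 3·23 = 91.

91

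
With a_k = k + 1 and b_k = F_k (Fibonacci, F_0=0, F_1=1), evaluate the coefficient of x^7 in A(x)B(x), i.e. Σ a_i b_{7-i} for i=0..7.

79

This is [x^7] in the product of the two ordinary generating functions.
Σ = 1·13 + 2·8 + 3·5 + 4·3 + 5·2 + 6·1 + 7·1 + 8·0 = 79.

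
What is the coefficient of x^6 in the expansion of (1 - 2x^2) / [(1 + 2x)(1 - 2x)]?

32

The denominator gives the recurrence a_n = 4a_(n−2) for n ≥ 3; the numerator fixes a_0 = 1, a_1 = 0, a_2 = 2.
Iterating: 1, 0, 2, 0, 8, 0, 32, so a_6 = 32.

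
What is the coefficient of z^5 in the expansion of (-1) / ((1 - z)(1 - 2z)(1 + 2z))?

Partial fractions give a closed form: a_n = (1/3)·1^n + (-1)·2^n + (-1/3)·(-2)^n.
At n = 5: a_5 = -21.

-21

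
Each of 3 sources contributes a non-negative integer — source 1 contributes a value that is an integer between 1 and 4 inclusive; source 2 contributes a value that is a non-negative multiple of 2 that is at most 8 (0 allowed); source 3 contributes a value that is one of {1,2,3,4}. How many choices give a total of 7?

The generating function for the choices is (z + z^2 + z^3 + z^4)·(1 + z^2 + z^4 + z^6 + z^8)·(z + z^2 + z^3 + z^4); the count is [z^7].
(z + z^2 + z^3 + z^4) has coefficients 0,1,1,1,1 for degrees 0…4.
(1 + z^2 + z^4 + z^6 + z^8) has coefficients 1,0,1,0,1,0,1,0 for degrees 0…7.
Finally multiplying by (z + z^2 + z^3 + z^4), the product of all factors after the first has coefficients 0,1,1,2,2,2,2,2 for degrees 0…7.
[z^7] = 1·2 + 1·2 + 1·2 + 1·2 = 8.

8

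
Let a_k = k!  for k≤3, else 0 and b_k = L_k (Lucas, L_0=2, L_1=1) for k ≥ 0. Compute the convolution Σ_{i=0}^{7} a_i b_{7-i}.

111

The convolution is the t^7 coefficient of A(t)B(t).
Σ = 1·29 + 1·18 + 2·11 + 6·7 + 0·4 + 0·3 + 0·1 + 0·2 = 111.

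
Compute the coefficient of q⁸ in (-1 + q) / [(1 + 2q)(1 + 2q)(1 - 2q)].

-1792

The denominator gives the recurrence a_n = −2a_(n−1) + 4a_(n−2) + 8a_(n−3) for n ≥ 3; the numerator fixes a_0 = -1, a_1 = 3, a_2 = -10.
Iterating: -1, 3, -10, 24, -64, 144, -352, 768, -1792, so a_8 = -1792.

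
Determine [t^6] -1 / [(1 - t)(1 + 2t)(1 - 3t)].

-673

Partial fractions give a closed form: a_n = (1/6)·1^n + (-4/15)·(-2)^n + (-9/10)·3^n.
At n = 6: a_6 = -673.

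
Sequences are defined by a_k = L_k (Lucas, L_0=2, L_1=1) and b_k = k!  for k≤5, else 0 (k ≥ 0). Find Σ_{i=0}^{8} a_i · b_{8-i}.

826

Write out a_i and b_{8-i} for i = 0,…,8 and sum the products.
Σ = 2·0 + 1·0 + 3·0 + 4·120 + 7·24 + 11·6 + 18·2 + 29·1 + 47·1 = 826.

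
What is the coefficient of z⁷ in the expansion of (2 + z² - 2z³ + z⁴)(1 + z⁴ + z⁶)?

-2

(2 + z² - 2z³ + z⁴) has coefficients 2,0,1,-2,1 for degrees 0…4.
(1 + z⁴ + z⁶) has coefficients 1,0,0,0,1,0,1,0 for degrees 0…7.
[z⁷] = 2·0 + 1·0 − 2·1 + 1·0 = -2.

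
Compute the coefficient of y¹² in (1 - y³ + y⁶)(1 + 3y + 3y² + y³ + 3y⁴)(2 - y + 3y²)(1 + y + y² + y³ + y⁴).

(1 - y³ + y⁶) has coefficients 1,0,0,-1,0,0,1 for degrees 0…6.
(1 + 3y + 3y² + y³ + 3y⁴) has coefficients 1,3,3,1,3,0,0,0,0,0,0,0,0 for degrees 0…12.
Multiplying by (2 - y + 3y²) gives running coefficients 2,5,6,8,14,0,9,0,0,0,0,0,0 for degrees 0…12.
Finally multiplying by (1 + y + y² + y³ + y⁴), the product of all factors after the first has coefficients 2,7,13,21,35,33,37,31,23,9,9,0,0 for degrees 0…12.
[y¹²] = 1·0 − 1·9 + 1·37 = 28.

28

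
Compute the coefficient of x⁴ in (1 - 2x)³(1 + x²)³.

(1 - 2x)³ has coefficients 1,-6,12,-8 for degrees 0…3.
(1 + x²)³ has coefficients 1,0,3,0,3 for degrees 0…4.
[x⁴] = 1·3 − 6·0 + 12·3 − 8·0 = 39.

39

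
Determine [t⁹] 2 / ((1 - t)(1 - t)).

The denominator gives the recurrence a_n = 2a_(n−1) − a_(n−2) for n ≥ 2; the numerator fixes a_0 = 2, a_1 = 4.
Iterating: 2, 4, 6, 8, 10, 12, 14, 16, 18, 20, so a_9 = 20.

20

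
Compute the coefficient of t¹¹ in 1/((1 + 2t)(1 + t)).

-4095

Partial fractions give a closed form: a_n = (2)·(-2)^n + (-1)·(-1)^n.
At n = 11: a_11 = -4095.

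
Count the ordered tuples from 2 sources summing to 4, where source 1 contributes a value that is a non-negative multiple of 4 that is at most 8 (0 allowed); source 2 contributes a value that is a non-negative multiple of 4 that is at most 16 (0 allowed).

The generating function for the choices is (1 + z^4 + z^8)·(1 + z^4 + z^8 + z^12 + z^16); the count is [z^4].
(1 + z^4 + z^8) has coefficients 1,0,0,0,1 for degrees 0…4.
(1 + z^4 + z^8 + z^12 + z^16) has coefficients 1,0,0,0,1 for degrees 0…4.
[z^4] = 1·1 + 1·1 = 2.

2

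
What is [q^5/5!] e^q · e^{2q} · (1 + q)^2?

The EGF product rule gives c_5 = Σ_{k_1+k_2+k_3=5} C(5; k_1,k_2,k_3) · ∏ g_i(k_i), where e^q gives (1)^k; e^{2q} gives (2)^k; (1+q)^2 gives the falling factorial (2)_k.
g_1(k) for k = 0…5: 1, 1, 1, 1, 1, 1.
g_2(k) for k = 0…5: 1, 2, 4, 8, 16, 32.
g_3(k) for k = 0…5: 1, 2, 2, 0, 0, 0.
First combine the last two factors: h(k) = Σ_j C(k,j)·g_2(j)·g_3(k−j) for k = 0…5: 1, 4, 14, 44, 128, 352.
c_5 = Σ_k C(5,k)·g_1(k)·h(5−k) = 1·1·352 + 5·1·128 + 10·1·44 + 10·1·14 + 5·1·4 + 1·1·1 = 352 + 640 + 440 + 140 + 20 + 1 = 1593.

1593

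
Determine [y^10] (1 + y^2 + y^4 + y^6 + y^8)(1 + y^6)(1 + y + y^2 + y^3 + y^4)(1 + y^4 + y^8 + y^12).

11

(1 + y^2 + y^4 + y^6 + y^8) has coefficients 1,0,1,0,1,0,1,0,1 for degrees 0…8.
(1 + y^6) has coefficients 1,0,0,0,0,0,1,0,0,0,0 for degrees 0…10.
Multiplying by (1 + y + y^2 + y^3 + y^4) gives running coefficients 1,1,1,1,1,0,1,1,1,1,1 for degrees 0…10.
Finally multiplying by (1 + y^4 + y^8 + y^12), the product of all factors after the first has coefficients 1,1,1,1,2,1,2,2,3,2,3 for degrees 0…10.
[y^10] = 1·3 + 1·3 + 1·2 + 1·2 + 1·1 = 11.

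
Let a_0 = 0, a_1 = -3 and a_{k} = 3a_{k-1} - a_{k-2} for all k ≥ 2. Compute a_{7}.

The ordinary generating function has denominator 1 - 3x + x^2.
Iterating the recurrence: a_0,…,a_{7} = 0, -3, -9, -24, -63, -165, -432, -1131.

-1131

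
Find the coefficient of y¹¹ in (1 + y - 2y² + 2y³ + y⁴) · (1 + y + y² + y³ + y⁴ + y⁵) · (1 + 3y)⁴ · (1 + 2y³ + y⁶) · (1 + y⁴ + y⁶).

(1 + y - 2y² + 2y³ + y⁴) has coefficients 1,1,-2,2,1 for degrees 0…4.
(1 + y + y² + y³ + y⁴ + y⁵) has coefficients 1,1,1,1,1,1,0,0,0,0,0,0 for degrees 0…11.
Multiplying by (1 + 3y)⁴ gives running coefficients 1,13,67,175,256,256,255,243,189,81,0,0 for degrees 0…11.
Multiplying by (1 + 2y³ + y⁶) gives running coefficients 1,13,67,177,282,390,606,768,768,766,742,634 for degrees 0…11.
Finally multiplying by (1 + y⁴ + y⁶), the product of all factors after the first has coefficients 1,13,67,177,283,403,674,958,1117,1333,1630,1792 for degrees 0…11.
[y¹¹] = 1·1792 + 1·1630 − 2·1333 + 2·1117 + 1·958 = 3948.

3948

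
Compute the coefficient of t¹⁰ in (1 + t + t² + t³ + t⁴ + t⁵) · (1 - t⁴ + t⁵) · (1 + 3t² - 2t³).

(1 + t + t² + t³ + t⁴ + t⁵) has coefficients 1,1,1,1,1,1 for degrees 0…5.
(1 - t⁴ + t⁵) has coefficients 1,0,0,0,-1,1,0,0,0,0,0 for degrees 0…10.
Finally multiplying by (1 + 3t² - 2t³), the product of all factors after the first has coefficients 1,0,3,-2,-1,1,-3,5,-2,0,0 for degrees 0…10.
[t¹⁰] = 1·0 + 1·0 + 1·(-2) + 1·5 + 1·(-3) + 1·1 = 1.

1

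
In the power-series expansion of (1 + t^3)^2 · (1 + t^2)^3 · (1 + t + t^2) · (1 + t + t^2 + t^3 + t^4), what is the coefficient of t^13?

(1 + t^3)^2 has coefficients 1,0,0,2,0,0,1 for degrees 0…6.
(1 + t^2)^3 has coefficients 1,0,3,0,3,0,1,0,0,0,0,0,0,0 for degrees 0…13.
Multiplying by (1 + t + t^2) gives running coefficients 1,1,4,3,6,3,4,1,1,0,0,0,0,0 for degrees 0…13.
Finally multiplying by (1 + t + t^2 + t^3 + t^4), the product of all factors after the first has coefficients 1,2,6,9,15,17,20,17,15,9,6,2,1,0 for degrees 0…13.
[t^13] = 1·0 + 2·6 + 1·17 = 29.

29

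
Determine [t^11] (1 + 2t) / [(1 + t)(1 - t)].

The denominator gives the recurrence a_n = a_(n−2) for n ≥ 3; the numerator fixes a_0 = 1, a_1 = 2, a_2 = 1.
Iterating: 1, 2, 1, 2, 1, 2, 1, 2, 1, 2, 1, 2, so a_11 = 2.

2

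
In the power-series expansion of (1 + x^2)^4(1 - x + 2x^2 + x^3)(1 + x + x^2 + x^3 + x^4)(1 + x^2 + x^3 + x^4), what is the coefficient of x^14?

67

(1 + x^2)^4 has coefficients 1,0,4,0,6,0,4,0,1 for degrees 0…8.
(1 - x + 2x^2 + x^3) has coefficients 1,-1,2,1,0,0,0,0,0,0,0,0,0,0,0 for degrees 0…14.
Multiplying by (1 + x + x^2 + x^3 + x^4) gives running coefficients 1,0,2,3,3,2,3,1,0,0,0,0,0,0,0 for degrees 0…14.
Finally multiplying by (1 + x^2 + x^3 + x^4), the product of all factors after the first has coefficients 1,0,3,4,6,7,11,9,8,6,4,1,0,0,0 for degrees 0…14.
[x^14] = 1·0 + 4·0 + 6·4 + 4·8 + 1·11 = 67.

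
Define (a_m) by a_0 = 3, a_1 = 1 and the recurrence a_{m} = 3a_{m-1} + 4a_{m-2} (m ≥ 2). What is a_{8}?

52431

The ordinary generating function has denominator 1 - 3x - 4x^2.
Iterating the recurrence: a_0,…,a_{8} = 3, 1, 15, 49, 207, 817, 3279, 13105, 52431.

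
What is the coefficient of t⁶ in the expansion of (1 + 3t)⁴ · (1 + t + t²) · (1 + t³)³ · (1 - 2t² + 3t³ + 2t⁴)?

707

(1 + 3t)⁴ has coefficients 1,12,54,108,81 for degrees 0…4.
(1 + t + t²) has coefficients 1,1,1,0,0,0,0 for degrees 0…6.
Multiplying by (1 + t³)³ gives running coefficients 1,1,1,3,3,3,3 for degrees 0…6.
Finally multiplying by (1 - 2t² + 3t³ + 2t⁴), the product of all factors after the first has coefficients 1,1,-1,4,6,2,8 for degrees 0…6.
[t⁶] = 1·8 + 12·2 + 54·6 + 108·4 + 81·(-1) = 707.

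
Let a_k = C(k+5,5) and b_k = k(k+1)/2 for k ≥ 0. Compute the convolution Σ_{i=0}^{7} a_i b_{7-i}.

3003

Write out a_i and b_{7-i} for i = 0,…,7 and sum the products.
Σ = 1·28 + 6·21 + 21·15 + 56·10 + 126·6 + 252·3 + 462·1 + 792·0 = 3003.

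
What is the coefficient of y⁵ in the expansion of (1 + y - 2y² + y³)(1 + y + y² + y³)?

-1

(1 + y - 2y² + y³) has coefficients 1,1,-2,1 for degrees 0…3.
(1 + y + y² + y³) has coefficients 1,1,1,1,0,0 for degrees 0…5.
[y⁵] = 1·0 + 1·0 − 2·1 + 1·1 = -1.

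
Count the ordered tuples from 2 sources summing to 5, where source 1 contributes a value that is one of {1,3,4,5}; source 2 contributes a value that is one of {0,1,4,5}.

3

The generating function for the choices is (q + q^3 + q^4 + q^5)·(1 + q + q^4 + q^5); the count is [q^5].
(q + q^3 + q^4 + q^5) has coefficients 0,1,0,1,1,1 for degrees 0…5.
(1 + q + q^4 + q^5) has coefficients 1,1,0,0,1,1 for degrees 0…5.
[q^5] = 1·1 + 1·0 + 1·1 + 1·1 = 3.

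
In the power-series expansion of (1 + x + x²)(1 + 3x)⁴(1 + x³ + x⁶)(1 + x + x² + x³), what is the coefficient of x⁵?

754

(1 + x + x²) has coefficients 1,1,1 for degrees 0…2.
(1 + 3x)⁴ has coefficients 1,12,54,108,81,0 for degrees 0…5.
Multiplying by (1 + x³ + x⁶) gives running coefficients 1,12,54,109,93,54 for degrees 0…5.
Finally multiplying by (1 + x + x² + x³), the product of all factors after the first has coefficients 1,13,67,176,268,310 for degrees 0…5.
[x⁵] = 1·310 + 1·268 + 1·176 = 754.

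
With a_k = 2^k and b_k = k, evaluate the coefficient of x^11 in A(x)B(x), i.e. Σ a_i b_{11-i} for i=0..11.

The convolution is the x^11 coefficient of A(x)B(x).
Σ = 1·11 + 2·10 + 4·9 + 8·8 + 16·7 + 32·6 + 64·5 + 128·4 + 256·3 + 512·2 + 1024·1 + 2048·0 = 4083.

4083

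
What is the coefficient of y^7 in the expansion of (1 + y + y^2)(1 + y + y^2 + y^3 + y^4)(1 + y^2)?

(1 + y + y^2) has coefficients 1,1,1 for degrees 0…2.
(1 + y + y^2 + y^3 + y^4) has coefficients 1,1,1,1,1,0,0,0 for degrees 0…7.
Finally multiplying by (1 + y^2), the product of all factors after the first has coefficients 1,1,2,2,2,1,1,0 for degrees 0…7.
[y^7] = 1·0 + 1·1 + 1·1 = 2.

2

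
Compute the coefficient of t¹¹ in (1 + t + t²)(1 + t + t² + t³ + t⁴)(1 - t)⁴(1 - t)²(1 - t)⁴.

(1 + t + t²) has coefficients 1,1,1 for degrees 0…2.
(1 + t + t² + t³ + t⁴) has coefficients 1,1,1,1,1,0,0,0,0,0,0,0 for degrees 0…11.
Multiplying by (1 - t)⁴ gives running coefficients 1,-3,3,-1,0,-1,3,-3,1,0,0,0 for degrees 0…11.
Multiplying by (1 - t)² gives running coefficients 1,-5,10,-10,5,-2,5,-10,10,-5,1,0 for degrees 0…11.
Finally multiplying by (1 - t)⁴, the product of all factors after the first has coefficients 1,-9,36,-84,126,-127,93,-72,93,-127,126,-84 for degrees 0…11.
[t¹¹] = 1·(-84) + 1·126 + 1·(-127) = -85.

-85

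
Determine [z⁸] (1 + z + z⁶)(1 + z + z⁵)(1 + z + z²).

(1 + z + z⁶) has coefficients 1,1,0,0,0,0,1 for degrees 0…6.
(1 + z + z⁵) has coefficients 1,1,0,0,0,1,0,0,0 for degrees 0…8.
Finally multiplying by (1 + z + z²), the product of all factors after the first has coefficients 1,2,2,1,0,1,1,1,0 for degrees 0…8.
[z⁸] = 1·0 + 1·1 + 1·2 = 3.

3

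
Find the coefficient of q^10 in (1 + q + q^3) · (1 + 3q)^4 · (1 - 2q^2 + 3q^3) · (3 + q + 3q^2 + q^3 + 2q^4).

(1 + q + q^3) has coefficients 1,1,0,1 for degrees 0…3.
(1 + 3q)^4 has coefficients 1,12,54,108,81,0,0,0,0,0,0 for degrees 0…10.
Multiplying by (1 - 2q^2 + 3q^3) gives running coefficients 1,12,52,87,9,-54,162,243,0,0,0 for degrees 0…10.
Finally multiplying by (3 + q + 3q^2 + q^3 + 2q^4), the product of all factors after the first has coefficients 3,37,171,350,284,184,650,912,693,783,567 for degrees 0…10.
[q^10] = 1·567 + 1·783 + 1·912 = 2262.

2262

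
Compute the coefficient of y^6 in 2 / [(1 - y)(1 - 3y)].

Partial fractions give a closed form: a_n = (-1)·1^n + (3)·3^n.
At n = 6: a_6 = 2186.

2186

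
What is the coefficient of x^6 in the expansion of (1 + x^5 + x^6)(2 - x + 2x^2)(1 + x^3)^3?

7

(1 + x^5 + x^6) has coefficients 1,0,0,0,0,1,1 for degrees 0…6.
(2 - x + 2x^2) has coefficients 2,-1,2,0,0,0,0 for degrees 0…6.
Finally multiplying by (1 + x^3)^3, the product of all factors after the first has coefficients 2,-1,2,6,-3,6,6 for degrees 0…6.
[x^6] = 1·6 + 1·(-1) + 1·2 = 7.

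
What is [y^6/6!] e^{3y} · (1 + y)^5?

The EGF product rule gives c_6 = Σ_{k_1+k_2=6} C(6; k_1,k_2) · ∏ g_i(k_i), where e^{3y} gives (3)^k; (1+y)^5 gives the falling factorial (5)_k.
g_1(k) for k = 0…6: 1, 3, 9, 27, 81, 243, 729.
g_2(k) for k = 0…6: 1, 5, 20, 60, 120, 120, 0.
c_6 = Σ_k C(6,k)·g_1(k)·g_2(6−k) = 6·3·120 + 15·9·120 + 20·27·60 + 15·81·20 + 6·243·5 + 1·729·1 = 2160 + 16200 + 32400 + 24300 + 7290 + 729 = 83079.

83079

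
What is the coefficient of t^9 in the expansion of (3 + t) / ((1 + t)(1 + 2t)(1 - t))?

Partial fractions give a closed form: a_n = (-1)·(-1)^n + (10/3)·(-2)^n + (2/3)·1^n.
At n = 9: a_9 = -1705.

-1705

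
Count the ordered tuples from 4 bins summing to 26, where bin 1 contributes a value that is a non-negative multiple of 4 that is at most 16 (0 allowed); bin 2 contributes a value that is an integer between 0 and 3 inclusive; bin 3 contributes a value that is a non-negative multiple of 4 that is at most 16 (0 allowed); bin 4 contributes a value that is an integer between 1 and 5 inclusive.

18

The generating function for the choices is (1 + y⁴ + y⁸ + y¹² + y¹⁶)·(1 + y + y² + y³)·(1 + y⁴ + y⁸ + y¹² + y¹⁶)·(y + y² + y³ + y⁴ + y⁵); the count is [y²⁶].
(1 + y⁴ + y⁸ + y¹² + y¹⁶) has coefficients 1,0,0,0,1,0,0,0,1,0,0,0,1,0,0,0,1 for degrees 0…16.
(1 + y + y² + y³) has coefficients 1,1,1,1,0,0,0,0,0,0,0,0,0,0,0,0,0,0,0,0,0,0,0,0,0,0,0 for degrees 0…26.
Multiplying by (1 + y⁴ + y⁸ + y¹² + y¹⁶) gives running coefficients 1,1,1,1,1,1,1,1,1,1,1,1,1,1,1,1,1,1,1,1,0,0,0,0,0,0,0 for degrees 0…26.
Finally multiplying by (y + y² + y³ + y⁴ + y⁵), the product of all factors after the first has coefficients 0,1,2,3,4,5,5,5,5,5,5,5,5,5,5,5,5,5,5,5,5,4,3,2,1,0,0 for degrees 0…26.
[y²⁶] = 1·0 + 1·3 + 1·5 + 1·5 + 1·5 = 18.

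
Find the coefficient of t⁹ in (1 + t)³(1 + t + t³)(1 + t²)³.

14

(1 + t)³ has coefficients 1,3,3,1 for degrees 0…3.
(1 + t + t³) has coefficients 1,1,0,1,0,0,0,0,0,0 for degrees 0…9.
Finally multiplying by (1 + t²)³, the product of all factors after the first has coefficients 1,1,3,4,3,6,1,4,0,1 for degrees 0…9.
[t⁹] = 1·1 + 3·0 + 3·4 + 1·1 = 14.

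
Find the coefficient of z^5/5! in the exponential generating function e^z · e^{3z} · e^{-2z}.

32

The EGF product rule gives c_5 = Σ_{k_1+k_2+k_3=5} C(5; k_1,k_2,k_3) · ∏ g_i(k_i), where e^z gives (1)^k; e^{3z} gives (3)^k; e^{-2z} gives (-2)^k.
g_1(k) for k = 0…5: 1, 1, 1, 1, 1, 1.
g_2(k) for k = 0…5: 1, 3, 9, 27, 81, 243.
g_3(k) for k = 0…5: 1, -2, 4, -8, 16, -32.
First combine the last two factors: h(k) = Σ_j C(k,j)·g_2(j)·g_3(k−j) for k = 0…5: 1, 1, 1, 1, 1, 1.
c_5 = Σ_k C(5,k)·g_1(k)·h(5−k) = 1·1·1 + 5·1·1 + 10·1·1 + 10·1·1 + 5·1·1 + 1·1·1 = 1 + 5 + 10 + 10 + 5 + 1 = 32.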